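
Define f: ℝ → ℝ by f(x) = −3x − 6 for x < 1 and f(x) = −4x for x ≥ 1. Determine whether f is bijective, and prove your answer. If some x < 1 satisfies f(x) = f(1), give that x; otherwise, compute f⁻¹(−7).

Both pieces are strictly decreasing (slopes −3 and −4), so each is injective on its own interval.
The left piece maps (−∞, 1) onto (−9, ∞); the right piece maps [1, ∞) onto (−∞, −4].
These images overlap. In particular f(1) = −4 (right piece), and solving −3x − 6 = −4 on the left piece gives x = −2/3 < 1.
So f(−2/3) = f(1) with −2/3 ≠ 1, and f is not injective, hence not bijective. This x = −2/3 is the requested value below 1.

-2/3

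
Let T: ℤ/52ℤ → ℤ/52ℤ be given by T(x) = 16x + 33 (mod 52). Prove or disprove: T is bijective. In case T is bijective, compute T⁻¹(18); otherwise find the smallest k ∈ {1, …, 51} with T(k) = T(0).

We have gcd(16, 52) = 4 > 1. Taking a = 0 and b = 13: T(0) = 33 and T(13) = 16·13 + 33 = 241 ≡ 33 (mod 52).
So T(0) = T(13) while 0 ≠ 13, thus T is not injective, hence not bijective.
Since T is not bijective, we find the least positive k with T(k) = T(0): this means 16k ≡ 0 (mod 52), i.e. 52 ∣ 16k. Since gcd(16, 52) = 4, dividing through by 4 this holds exactly when 13 ∣ 4k, and as gcd(4, 13) = 1, exactly when 13 ∣ k.
The smallest positive such k is 13.

13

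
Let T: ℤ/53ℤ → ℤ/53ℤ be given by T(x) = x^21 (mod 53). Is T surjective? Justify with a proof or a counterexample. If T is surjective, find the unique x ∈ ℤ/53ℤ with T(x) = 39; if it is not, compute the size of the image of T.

20

Since 53 is prime, the nonzero elements of ℤ/53ℤ form a cyclic group of order 52.
As gcd(21, 52) = 1, raising to the 21st power is a bijection on this group: if a^21 ≡ b^21 then (ab^{−1})^21 = 1, and the only element of order dividing gcd(21, 52) = 1 is 1, so a = b.
With T(0) = 0 this makes T injective on all of ℤ/53ℤ, hence bijective (finite equal-size domain and codomain). In particular T is surjective.
Since T is surjective, we find the preimage of 39. The inverse of x ↦ x^21 on (ℤ/53ℤ)^× is x ↦ x^5, because 21·5 = 105 = 2·52 + 1 ≡ 1 (mod 52) and x^{52} = 1 for x ≠ 0 (Fermat). So T⁻¹(39) = 39^5 mod 53.
Repeated squaring mod 53: 39^1 ≡ 39, 39^2 ≡ 39² = 1521 ≡ 37, 39^4 ≡ 37² = 1369 ≡ 44. Since 5 = 4 + 1, 39^5 ≡ 44·39: 44·39 = 1716 ≡ 20. So 39^5 ≡ 20 (mod 53).
Hence T⁻¹(39) = 20.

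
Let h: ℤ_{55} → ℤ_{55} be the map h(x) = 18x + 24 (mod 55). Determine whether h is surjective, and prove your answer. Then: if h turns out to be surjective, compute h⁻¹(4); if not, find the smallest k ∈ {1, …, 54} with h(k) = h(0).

5

Since gcd(18, 55) = 1, 18 is invertible modulo 55. Euclid's algorithm: 55 = 3·18 + 1; back-substituting gives 1 = 52·18 − 17·55, so 18⁻¹ ≡ 52 (mod 55).
For any y ∈ ℤ_{55}, x = 52(y − 24) mod 55 satisfies h(x) = 18·52(y − 24) + 24 ≡ y (since 18·52 ≡ 1 mod 55). So every y has a preimage.
Hence h is surjective.
Since h is surjective, we compute h⁻¹(4): solve 18x + 24 ≡ 4 (mod 55), i.e. 18x ≡ 35 (mod 55).
Multiplying by 18⁻¹ = 52 gives x ≡ 52·35 = 1820 = 33·55 + 5 ≡ 5 (mod 55).
Check: h(5) = 18·5 + 24 = 114 = 2·55 + 4 ≡ 4 (mod 55).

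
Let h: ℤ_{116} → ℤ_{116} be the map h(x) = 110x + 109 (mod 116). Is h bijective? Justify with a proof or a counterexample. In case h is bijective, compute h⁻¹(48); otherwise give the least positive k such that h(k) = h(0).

Recall: h is injective if h(a) = h(b) implies a = b.
We have gcd(110, 116) = 2 > 1. Taking a = 0 and b = 58: h(0) = 109 and h(58) = 110·58 + 109 = 6489 ≡ 109 (mod 116).
So h(0) = h(58) while 0 ≠ 58, therefore h is not injective, hence not bijective.
Since h is not bijective, we find the least positive k with h(k) = h(0): this means 110k ≡ 0 (mod 116), i.e. 116 ∣ 110k. Since gcd(110, 116) = 2, dividing through by 2 this holds exactly when 58 ∣ 55k, and as gcd(55, 58) = 1, exactly when 58 ∣ k.
The smallest positive such k is 58.

58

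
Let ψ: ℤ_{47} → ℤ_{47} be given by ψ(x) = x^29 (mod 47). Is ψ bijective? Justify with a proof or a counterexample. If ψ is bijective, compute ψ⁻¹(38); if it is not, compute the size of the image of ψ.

Since 47 is prime, the nonzero elements of ℤ_{47} form a cyclic group of order 46.
As gcd(29, 46) = 1, raising to the 29th power is a bijection on this group: if a^29 ≡ b^29 then (ab^{−1})^29 = 1, and the only element of order dividing gcd(29, 46) = 1 is 1, so a = b.
With ψ(0) = 0 this makes ψ injective on all of ℤ_{47}, hence bijective (finite equal-size domain and codomain). In particular ψ is bijective.
Since ψ is bijective, we find the preimage of 38. The inverse of x ↦ x^29 on (ℤ_{47})^× is x ↦ x^27, because 29·27 = 783 = 17·46 + 1 ≡ 1 (mod 46) and x^{46} = 1 for x ≠ 0 (Fermat). So ψ⁻¹(38) = 38^27 mod 47.
Repeated squaring mod 47: 38^1 ≡ 38, 38^2 ≡ 38² = 1444 ≡ 34, 38^4 ≡ 34² = 1156 ≡ 28, 38^8 ≡ 28² = 784 ≡ 32, 38^16 ≡ 32² = 1024 ≡ 37. Since 27 = 16 + 8 + 2 + 1, 38^27 ≡ 37·32·34·38: 37·32 = 1184 ≡ 9, then 9·34 = 306 ≡ 24, then 24·38 = 912 ≡ 19. So 38^27 ≡ 19 (mod 47).
Hence ψ⁻¹(38) = 19.

19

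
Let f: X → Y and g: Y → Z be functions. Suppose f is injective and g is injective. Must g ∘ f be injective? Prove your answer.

injective

Suppose (g ∘ f)(u) = (g ∘ f)(v), i.e. g(f(u)) = g(f(v)).
Since g is injective, f(u) = f(v). Since f is injective, u = v. Thus g ∘ f is injective.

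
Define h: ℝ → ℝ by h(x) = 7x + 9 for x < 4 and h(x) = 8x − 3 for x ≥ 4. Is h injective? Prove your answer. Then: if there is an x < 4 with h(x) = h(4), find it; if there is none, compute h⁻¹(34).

20/7

Both pieces are strictly increasing (slopes 7 and 8), so each is injective on its own interval.
The left piece maps (−∞, 4) onto (−∞, 37); the right piece maps [4, ∞) onto [29, ∞).
These images overlap. In particular h(4) = 29 (right piece), and solving 7x + 9 = 29 on the left piece gives x = 20/7 < 4.
So h(20/7) = h(4) with 20/7 ≠ 4, and h is not injective. This x = 20/7 is the requested value below 4.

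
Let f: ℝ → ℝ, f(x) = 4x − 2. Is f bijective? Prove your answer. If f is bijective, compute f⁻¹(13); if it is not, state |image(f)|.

15/4

Suppose f(x_1) = f(x_2). Then 4x_1 − 2 = 4x_2 − 2, thus 4x_1 = 4x_2, so x_1 = x_2.
For any y ∈ ℝ, x = (y + 2)/4 satisfies f(x) = y.
Hence f is bijective.
Since f is bijective, we compute f⁻¹(13) = (13 + 2)/4 = 15/4.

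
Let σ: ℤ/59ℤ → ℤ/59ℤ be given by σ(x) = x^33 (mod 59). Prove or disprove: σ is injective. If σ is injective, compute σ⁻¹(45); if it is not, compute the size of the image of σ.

Since 59 is prime, the nonzero elements of ℤ/59ℤ form a cyclic group of order 58.
As gcd(33, 58) = 1, raising to the 33rd power is a bijection on this group: if a^33 ≡ b^33 then (ab^{−1})^33 = 1, and the only element of order dividing gcd(33, 58) = 1 is 1, so a = b.
With σ(0) = 0 this makes σ injective on all of ℤ/59ℤ, hence bijective (finite equal-size domain and codomain). In particular σ is injective.
Since σ is injective, we find the preimage of 45. The inverse of x ↦ x^33 on (ℤ/59ℤ)^× is x ↦ x^51, because 33·51 = 1683 = 29·58 + 1 ≡ 1 (mod 58) and x^{58} = 1 for x ≠ 0 (Fermat). So σ⁻¹(45) = 45^51 mod 59.
Repeated squaring mod 59: 45^1 ≡ 45, 45^2 ≡ 45² = 2025 ≡ 19, 45^4 ≡ 19² = 361 ≡ 7, 45^8 ≡ 7² = 49, 45^16 ≡ 49² = 2401 ≡ 41, 45^32 ≡ 41² = 1681 ≡ 29. Since 51 = 32 + 16 + 2 + 1, 45^51 ≡ 29·41·19·45: 29·41 = 1189 ≡ 9, then 9·19 = 171 ≡ 53, then 53·45 = 2385 ≡ 25. So 45^51 ≡ 25 (mod 59).
Hence σ⁻¹(45) = 25.

25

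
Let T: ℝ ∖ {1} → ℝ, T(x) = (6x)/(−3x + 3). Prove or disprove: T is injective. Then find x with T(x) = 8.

Suppose T(x_1) = T(x_2). Cross-multiplying: (6x_1)(−3x_2 + 3) = (6x_2)(−3x_1 + 3).
Expanding both sides and cancelling the symmetric terms leaves 18·(x_1 − x_2) = 0. Since 18 ≠ 0, x_1 = x_2. Thus T is injective.
Solving T(x) = 8: cross-multiplying gives 6x = 8(−3x + 3), which rearranges to 30x = 24, so x = 4/5.

4/5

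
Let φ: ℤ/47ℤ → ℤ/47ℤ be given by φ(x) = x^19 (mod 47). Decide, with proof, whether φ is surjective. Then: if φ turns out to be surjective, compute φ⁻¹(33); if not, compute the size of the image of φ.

Since 47 is prime, the nonzero elements of ℤ/47ℤ form a cyclic group of order 46.
As gcd(19, 46) = 1, raising to the 19th power is a bijection on this group: if x_1^19 ≡ x_2^19 then (x_1x_2^{−1})^19 = 1, and the only element of order dividing gcd(19, 46) = 1 is 1, so x_1 = x_2.
With φ(0) = 0 this makes φ injective on all of ℤ/47ℤ, hence bijective (finite equal-size domain and codomain). In particular φ is surjective.
Since φ is surjective, we find the preimage of 33. The inverse of x ↦ x^19 on (ℤ/47ℤ)^× is x ↦ x^17, because 19·17 = 323 = 7·46 + 1 ≡ 1 (mod 46) and x^{46} = 1 for x ≠ 0 (Fermat). So φ⁻¹(33) = 33^17 mod 47.
Repeated squaring mod 47: 33^1 ≡ 33, 33^2 ≡ 33² = 1089 ≡ 8, 33^4 ≡ 8² = 64 ≡ 17, 33^8 ≡ 17² = 289 ≡ 7, 33^16 ≡ 7² = 49 ≡ 2. Since 17 = 16 + 1, 33^17 ≡ 2·33: 2·33 = 66 ≡ 19. So 33^17 ≡ 19 (mod 47).
Hence φ⁻¹(33) = 19.

19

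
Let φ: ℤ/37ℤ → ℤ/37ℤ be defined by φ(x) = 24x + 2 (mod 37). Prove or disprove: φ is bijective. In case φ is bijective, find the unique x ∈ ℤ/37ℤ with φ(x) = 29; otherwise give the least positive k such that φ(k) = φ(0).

15

Recall: injectivity means: for all s, t in the domain, φ(s) = φ(t) implies s = t.
Suppose φ(s) = φ(t) in ℤ/37ℤ. Then 24s + 2 ≡ 24t + 2 (mod 37), thus 24(s − t) ≡ 0 (mod 37).
Since gcd(24, 37) = 1, 24 is invertible modulo 37, thus s − t ≡ 0 (mod 37), i.e. s = t.
We now compute 24⁻¹ mod 37 explicitly. Euclid's algorithm: 37 = 1·24 + 13, 24 = 1·13 + 11, 13 = 1·11 + 2, 11 = 5·2 + 1; back-substituting gives 1 = 17·24 − 11·37, so 24⁻¹ ≡ 17 (mod 37).
For any y ∈ ℤ/37ℤ, x = 17(y − 2) mod 37 satisfies φ(x) = 24·17(y − 2) + 2 ≡ y (since 24·17 ≡ 1 mod 37). So every y has a preimage.
Thus φ is bijective.
Since φ is bijective, we find φ⁻¹(29): we need 24x ≡ 29 − 2 ≡ 27 (mod 37). Using 24⁻¹ = 17: x ≡ 17·27 = 459 = 12·37 + 15, so x = 15.
Check: φ(15) = 24·15 + 2 = 362 = 9·37 + 29 ≡ 29 (mod 37).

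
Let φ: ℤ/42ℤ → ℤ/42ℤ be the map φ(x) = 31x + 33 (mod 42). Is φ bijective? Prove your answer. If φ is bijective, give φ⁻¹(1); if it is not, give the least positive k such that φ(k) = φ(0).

Recall that φ is injective when φ(u) = φ(v) forces u = v.
Suppose φ(u) = φ(v) in ℤ/42ℤ. Then 31u + 33 ≡ 31v + 33 (mod 42), so 31(u − v) ≡ 0 (mod 42).
Since gcd(31, 42) = 1, 31 is invertible modulo 42, hence u − v ≡ 0 (mod 42), i.e. u = v.
We now compute 31⁻¹ mod 42 explicitly. Euclid's algorithm: 42 = 1·31 + 11, 31 = 2·11 + 9, 11 = 1·9 + 2, 9 = 4·2 + 1; back-substituting gives 1 = 19·31 − 14·42, so 31⁻¹ ≡ 19 (mod 42).
For any y ∈ ℤ/42ℤ, x = 19(y − 33) mod 42 satisfies φ(x) = 31·19(y − 33) + 33 ≡ y (since 31·19 ≡ 1 mod 42). So every y has a preimage.
Thus φ is bijective.
Since φ is bijective, we compute φ⁻¹(1): solve 31x + 33 ≡ 1 (mod 42), i.e. 31x ≡ 10 (mod 42).
Multiplying by 31⁻¹ = 19 gives x ≡ 19·10 = 190 = 4·42 + 22 ≡ 22 (mod 42).
Check: φ(22) = 31·22 + 33 = 715 = 17·42 + 1 ≡ 1 (mod 42).

22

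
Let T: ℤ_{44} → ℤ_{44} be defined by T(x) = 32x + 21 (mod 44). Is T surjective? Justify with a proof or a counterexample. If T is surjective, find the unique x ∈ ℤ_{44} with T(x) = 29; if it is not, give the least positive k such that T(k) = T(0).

Since gcd(32, 44) = 4, we have 32x ≡ 0 (mod 4) for all x, so T(x) ≡ 1 (mod 4).
But 0 ≢ 1 (mod 4), so 0 ∈ ℤ_{44} has no preimage. Hence T is not surjective.
Since T is not surjective, we find the least positive k with T(k) = T(0): this means 32k ≡ 0 (mod 44), i.e. 44 ∣ 32k. Since gcd(32, 44) = 4, dividing through by 4 this holds exactly when 11 ∣ 8k, and as gcd(8, 11) = 1, exactly when 11 ∣ k.
The smallest positive such k is 11.

11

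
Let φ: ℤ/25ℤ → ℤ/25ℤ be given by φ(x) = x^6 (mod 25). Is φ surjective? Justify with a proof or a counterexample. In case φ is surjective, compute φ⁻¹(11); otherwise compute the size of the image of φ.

φ(0) = 0^6 = 0.
φ(5): Repeated squaring mod 25: 5^1 ≡ 5, 5^2 ≡ 5² = 25 ≡ 0, 5^4 ≡ 0² = 0. Since 6 = 4 + 2, 5^6 ≡ 0·0: 0·0 = 0. So 5^6 ≡ 0 (mod 25).
So φ(0) = φ(5) = 0 while 0 ≠ 5, thus φ is not injective.
A non-injective map from the 25-element set ℤ/25ℤ to itself takes at most 24 distinct values, so it cannot be surjective. So φ is not surjective.
Since φ is not surjective, we determine |image(φ)|. Computing x^6 mod 25 for each x (by repeated squaring, reducing mod 25 at every step), the values φ(0), φ(1), …, φ(24) are: 0, 1, 14, 4, 21, 0, 6, 24, 19, 16, 0, 11, 9, 9, 11, 0, 16, 19, 24, 6, 0, 21, 4, 14, 1.
The distinct values are {0, 1, 4, 6, 9, 11, 14, 16, 19, 21, 24}; there are 11 of them.

11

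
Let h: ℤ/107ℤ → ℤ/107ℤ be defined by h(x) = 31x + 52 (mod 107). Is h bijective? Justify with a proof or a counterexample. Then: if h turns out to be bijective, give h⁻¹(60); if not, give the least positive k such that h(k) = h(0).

Recall: h is injective if h(a) = h(b) implies a = b.
Suppose h(a) = h(b) in ℤ/107ℤ. Then 31a + 52 ≡ 31b + 52 (mod 107), hence 31(a − b) ≡ 0 (mod 107).
Since gcd(31, 107) = 1, 31 is invertible modulo 107, so a − b ≡ 0 (mod 107), i.e. a = b.
We now compute 31⁻¹ mod 107 explicitly. Euclid's algorithm: 107 = 3·31 + 14, 31 = 2·14 + 3, 14 = 4·3 + 2, 3 = 1·2 + 1; back-substituting gives 1 = 38·31 − 11·107, so 31⁻¹ ≡ 38 (mod 107).
For any y ∈ ℤ/107ℤ, x = 38(y − 52) mod 107 satisfies h(x) = 31·38(y − 52) + 52 ≡ y (since 31·38 ≡ 1 mod 107). So every y has a preimage.
Therefore h is bijective.
Since h is bijective, we compute h⁻¹(60): solve 31x + 52 ≡ 60 (mod 107), i.e. 31x ≡ 8 (mod 107).
Multiplying by 31⁻¹ = 38 gives x ≡ 38·8 = 304 = 2·107 + 90 ≡ 90 (mod 107).
Check: h(90) = 31·90 + 52 = 2842 = 26·107 + 60 ≡ 60 (mod 107).

90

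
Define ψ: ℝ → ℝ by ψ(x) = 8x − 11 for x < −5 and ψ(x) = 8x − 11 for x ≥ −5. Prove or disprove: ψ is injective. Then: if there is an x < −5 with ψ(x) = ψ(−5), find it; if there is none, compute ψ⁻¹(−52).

Both pieces are strictly increasing (slopes 8 and 8), so each is injective on its own interval.
The left piece maps (−∞, −5) onto (−∞, −51); the right piece maps [−5, ∞) onto [−51, ∞).
These images are disjoint, so no value is attained by both pieces. So ψ is injective.
Because the two images are disjoint, no x < −5 has ψ(x) = ψ(−5), so we compute ψ⁻¹(−52): −52 lies in (−∞, −51), so solve 8x − 11 = −52: x = (−52 + 11)/8 = −41/8.

-41/8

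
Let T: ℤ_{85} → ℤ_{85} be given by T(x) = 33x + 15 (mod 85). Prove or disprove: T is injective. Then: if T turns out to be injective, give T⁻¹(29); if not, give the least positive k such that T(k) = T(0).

By definition, T is injective when T(x_1) = T(x_2) forces x_1 = x_2.
If T(x_1) = T(x_2), then 33x_1 ≡ 33x_2 (mod 85). Because gcd(33, 85) = 1, we may cancel 33 to get x_1 ≡ x_2 (mod 85).
Hence T is injective.
We now compute 33⁻¹ mod 85 explicitly. Euclid's algorithm: 85 = 2·33 + 19, 33 = 1·19 + 14, 19 = 1·14 + 5, 14 = 2·5 + 4, 5 = 1·4 + 1; back-substituting gives 1 = 67·33 − 26·85, so 33⁻¹ ≡ 67 (mod 85).
Since T is injective, we find T⁻¹(29): we need 33x ≡ 29 − 15 ≡ 14 (mod 85). Using 33⁻¹ = 67: x ≡ 67·14 = 938 = 11·85 + 3, so x = 3.
Check: T(3) = 33·3 + 15 = 114 = 1·85 + 29 ≡ 29 (mod 85).

3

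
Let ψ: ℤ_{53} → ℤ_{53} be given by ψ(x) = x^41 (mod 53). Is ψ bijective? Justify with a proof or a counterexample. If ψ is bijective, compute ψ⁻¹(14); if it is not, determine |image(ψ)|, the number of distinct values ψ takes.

51

Since 53 is prime, the nonzero elements of ℤ_{53} form a cyclic group of order 52.
As gcd(41, 52) = 1, raising to the 41st power is a bijection on this group: if u^41 ≡ v^41 then (uv^{−1})^41 = 1, and the only element of order dividing gcd(41, 52) = 1 is 1, so u = v.
With ψ(0) = 0 this makes ψ injective on all of ℤ_{53}, hence bijective (finite equal-size domain and codomain). In particular ψ is bijective.
Since ψ is bijective, we find the preimage of 14. The inverse of x ↦ x^41 on (ℤ_{53})^× is x ↦ x^33, because 41·33 = 1353 = 26·52 + 1 ≡ 1 (mod 52) and x^{52} = 1 for x ≠ 0 (Fermat). So ψ⁻¹(14) = 14^33 mod 53.
Repeated squaring mod 53: 14^1 ≡ 14, 14^2 ≡ 14² = 196 ≡ 37, 14^4 ≡ 37² = 1369 ≡ 44, 14^8 ≡ 44² = 1936 ≡ 28, 14^16 ≡ 28² = 784 ≡ 42, 14^32 ≡ 42² = 1764 ≡ 15. Since 33 = 32 + 1, 14^33 ≡ 15·14: 15·14 = 210 ≡ 51. So 14^33 ≡ 51 (mod 53).
Hence ψ⁻¹(14) = 51.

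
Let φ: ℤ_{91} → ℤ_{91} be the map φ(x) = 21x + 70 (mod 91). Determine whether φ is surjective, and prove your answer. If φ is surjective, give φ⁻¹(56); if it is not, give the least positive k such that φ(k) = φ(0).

13

Since gcd(21, 91) = 7, we have 21x ≡ 0 (mod 7) for all x, so φ(x) ≡ 0 (mod 7).
But 1 ≢ 0 (mod 7), so 1 ∈ ℤ_{91} has no preimage. Thus φ is not surjective.
Since φ is not surjective, we find the least positive k with φ(k) = φ(0): this means 21k ≡ 0 (mod 91), i.e. 91 ∣ 21k. Since gcd(21, 91) = 7, dividing through by 7 this holds exactly when 13 ∣ 3k, and as gcd(3, 13) = 1, exactly when 13 ∣ k.
The smallest positive such k is 13.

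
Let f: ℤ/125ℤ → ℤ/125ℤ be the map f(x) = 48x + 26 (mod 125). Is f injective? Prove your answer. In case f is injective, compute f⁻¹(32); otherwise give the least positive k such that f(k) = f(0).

By definition, injectivity means: for all a, b in the domain, f(a) = f(b) implies a = b.
If f(a) = f(b), then 48a ≡ 48b (mod 125). Because gcd(48, 125) = 1, we may cancel 48 to get a ≡ b (mod 125).
Therefore f is injective.
We now compute 48⁻¹ mod 125 explicitly. Euclid's algorithm: 125 = 2·48 + 29, 48 = 1·29 + 19, 29 = 1·19 + 10, 19 = 1·10 + 9, 10 = 1·9 + 1; back-substituting gives 1 = 112·48 − 43·125, so 48⁻¹ ≡ 112 (mod 125).
Since f is injective, we find f⁻¹(32): we need 48x ≡ 32 − 26 ≡ 6 (mod 125). Using 48⁻¹ = 112: x ≡ 112·6 = 672 = 5·125 + 47, so x = 47.
Check: f(47) = 48·47 + 26 = 2282 = 18·125 + 32 ≡ 32 (mod 125).

47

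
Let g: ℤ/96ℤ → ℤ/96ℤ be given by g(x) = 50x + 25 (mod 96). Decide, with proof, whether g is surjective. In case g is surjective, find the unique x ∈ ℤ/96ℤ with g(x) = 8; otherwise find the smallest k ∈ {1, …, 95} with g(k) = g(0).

48

Since gcd(50, 96) = 2, we have 50x ≡ 0 (mod 2) for all x, so g(x) ≡ 1 (mod 2).
But 0 ≢ 1 (mod 2), so 0 ∈ ℤ/96ℤ has no preimage. Therefore g is not surjective.
Since g is not surjective, we find the least positive k with g(k) = g(0): this means 50k ≡ 0 (mod 96), i.e. 96 ∣ 50k. Since gcd(50, 96) = 2, dividing through by 2 this holds exactly when 48 ∣ 25k, and as gcd(25, 48) = 1, exactly when 48 ∣ k.
The smallest positive such k is 48.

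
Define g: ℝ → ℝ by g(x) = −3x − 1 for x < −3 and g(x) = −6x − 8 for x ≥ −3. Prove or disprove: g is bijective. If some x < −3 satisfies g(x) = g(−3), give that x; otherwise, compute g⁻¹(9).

-11/3

Both pieces are strictly decreasing (slopes −3 and −6), so each is injective on its own interval.
The left piece maps (−∞, −3) onto (8, ∞); the right piece maps [−3, ∞) onto (−∞, 10].
These images overlap. In particular g(−3) = 10 (right piece), and solving −3x − 1 = 10 on the left piece gives x = −11/3 < −3.
So g(−11/3) = g(−3) with −11/3 ≠ −3, and g is not injective, hence not bijective. This x = −11/3 is the requested value below −3.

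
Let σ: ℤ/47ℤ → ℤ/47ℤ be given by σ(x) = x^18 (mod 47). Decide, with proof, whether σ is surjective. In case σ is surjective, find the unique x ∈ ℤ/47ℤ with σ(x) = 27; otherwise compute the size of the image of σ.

24

σ(23): Repeated squaring mod 47: 23^1 ≡ 23, 23^2 ≡ 23² = 529 ≡ 12, 23^4 ≡ 12² = 144 ≡ 3, 23^8 ≡ 3² = 9, 23^16 ≡ 9² = 81 ≡ 34. Since 18 = 16 + 2, 23^18 ≡ 34·12: 34·12 = 408 ≡ 32. So 23^18 ≡ 32 (mod 47).
σ(24): Repeated squaring mod 47: 24^1 ≡ 24, 24^2 ≡ 24² = 576 ≡ 12, 24^4 ≡ 12² = 144 ≡ 3, 24^8 ≡ 3² = 9, 24^16 ≡ 9² = 81 ≡ 34. Since 18 = 16 + 2, 24^18 ≡ 34·12: 34·12 = 408 ≡ 32. So 24^18 ≡ 32 (mod 47).
So σ(23) = σ(24) = 32 while 23 ≠ 24, so σ is not injective.
A non-injective map from the 47-element set ℤ/47ℤ to itself takes at most 46 distinct values, so it cannot be surjective. Thus σ is not surjective.
Since σ is not surjective, we determine |image(σ)|. Computing x^18 mod 47 for each x (by repeated squaring, reducing mod 47 at every step), the values σ(0), σ(1), …, σ(46) are: 0, 1, 25, 6, 14, 2, 9, 42, 21, 36, 3, 34, 37, 27, 16, 12, 8, 18, 7, 24, 28, 17, 4, 32, 32, 4, 17, 28, 24, 7, 18, 8, 12, 16, 27, 37, 34, 3, 36, 21, 42, 9, 2, 14, 6, 25, 1.
The distinct values are {0, 1, 2, 3, 4, 6, 7, 8, 9, 12, 14, 16, 17, 18, 21, 24, 25, 27, 28, 32, 34, 36, 37, 42}; there are 24 of them.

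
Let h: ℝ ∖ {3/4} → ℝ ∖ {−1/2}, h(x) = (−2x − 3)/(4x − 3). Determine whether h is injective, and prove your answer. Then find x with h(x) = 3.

3/7

Suppose h(a) = h(b). Cross-multiplying: (−2a − 3)(4b − 3) = (−2b − 3)(4a − 3).
Expanding both sides and cancelling the symmetric terms leaves 18·(a − b) = 0. Since 18 ≠ 0, a = b. Hence h is injective.
Solving h(x) = 3: cross-multiplying gives −2x − 3 = 3(4x − 3), which rearranges to −14x = −6, so x = 3/7.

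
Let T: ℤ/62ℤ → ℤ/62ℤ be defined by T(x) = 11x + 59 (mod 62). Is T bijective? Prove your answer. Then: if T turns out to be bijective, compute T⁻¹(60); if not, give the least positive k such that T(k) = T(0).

By definition, injectivity means: for all a, b in the domain, T(a) = T(b) implies a = b.
If T(a) = T(b), then 11a ≡ 11b (mod 62). Because gcd(11, 62) = 1, we may cancel 11 to get a ≡ b (mod 62).
We now compute 11⁻¹ mod 62 explicitly. Euclid's algorithm: 62 = 5·11 + 7, 11 = 1·7 + 4, 7 = 1·4 + 3, 4 = 1·3 + 1; back-substituting gives 1 = 17·11 − 3·62, so 11⁻¹ ≡ 17 (mod 62).
For any y ∈ ℤ/62ℤ, x = 17(y − 59) mod 62 satisfies T(x) = 11·17(y − 59) + 59 ≡ y (since 11·17 ≡ 1 mod 62). So every y has a preimage.
Hence T is bijective.
Since T is bijective, we find T⁻¹(60): we need 11x ≡ 60 − 59 ≡ 1 (mod 62). Using 11⁻¹ = 17: x ≡ 17·1 = 17, so x = 17.
Check: T(17) = 11·17 + 59 = 246 = 3·62 + 60 ≡ 60 (mod 62).

17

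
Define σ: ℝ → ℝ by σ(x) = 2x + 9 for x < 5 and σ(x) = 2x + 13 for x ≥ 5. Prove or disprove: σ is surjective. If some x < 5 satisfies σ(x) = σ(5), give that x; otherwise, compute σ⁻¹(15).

3

Both pieces are strictly increasing (slopes 2 and 2), so each is injective on its own interval.
The left piece maps (−∞, 5) onto (−∞, 19); the right piece maps [5, ∞) onto [23, ∞).
The union (−∞, 19) ∪ [23, ∞) omits the interval between 19 and 23; in particular 19 has no preimage. So σ is not surjective.
Because the two images are disjoint, no x < 5 has σ(x) = σ(5), so we compute σ⁻¹(15): 15 lies in (−∞, 19), so solve 2x + 9 = 15: x = (15 − 9)/2 = 3.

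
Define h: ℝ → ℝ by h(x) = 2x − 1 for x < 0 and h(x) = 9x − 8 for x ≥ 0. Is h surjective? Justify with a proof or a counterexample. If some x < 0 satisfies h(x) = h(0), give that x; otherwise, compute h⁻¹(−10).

Both pieces are strictly increasing (slopes 2 and 9), so each is injective on its own interval.
The left piece maps (−∞, 0) onto (−∞, −1); the right piece maps [0, ∞) onto [−8, ∞).
The union (−∞, −1) ∪ [−8, ∞) covers ℝ, so h is surjective.
For the follow-up: the images overlap, so an x < 0 with h(x) = h(0) exists. h(0) = −8; solving 2x − 1 = −8 for x < 0 gives x = (−8 + 1)/2 = −7/2.

-7/2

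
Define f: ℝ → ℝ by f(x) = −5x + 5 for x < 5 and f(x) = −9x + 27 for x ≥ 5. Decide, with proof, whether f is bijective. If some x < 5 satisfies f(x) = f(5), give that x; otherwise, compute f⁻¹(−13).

23/5

Both pieces are strictly decreasing (slopes −5 and −9), so each is injective on its own interval.
The left piece maps (−∞, 5) onto (−20, ∞); the right piece maps [5, ∞) onto (−∞, −18].
These images overlap. In particular f(5) = −18 (right piece), and solving −5x + 5 = −18 on the left piece gives x = 23/5 < 5.
So f(23/5) = f(5) with 23/5 ≠ 5, and f is not injective, hence not bijective. This x = 23/5 is the requested value below 5.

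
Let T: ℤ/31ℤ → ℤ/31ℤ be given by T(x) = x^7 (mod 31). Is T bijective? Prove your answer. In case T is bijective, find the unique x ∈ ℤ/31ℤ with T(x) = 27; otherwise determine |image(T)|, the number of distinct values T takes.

Since 31 is prime, the nonzero elements of ℤ/31ℤ form a cyclic group of order 30.
As gcd(7, 30) = 1, raising to the 7th power is a bijection on this group: if x_1^7 ≡ x_2^7 then (x_1x_2^{−1})^7 = 1, and the only element of order dividing gcd(7, 30) = 1 is 1, so x_1 = x_2.
With T(0) = 0 this makes T injective on all of ℤ/31ℤ, hence bijective (finite equal-size domain and codomain). In particular T is bijective.
Since T is bijective, we find the preimage of 27. The inverse of x ↦ x^7 on (ℤ/31ℤ)^× is x ↦ x^13, because 7·13 = 91 = 3·30 + 1 ≡ 1 (mod 30) and x^{30} = 1 for x ≠ 0 (Fermat). So T⁻¹(27) = 27^13 mod 31.
Repeated squaring mod 31: 27^1 ≡ 27, 27^2 ≡ 27² = 729 ≡ 16, 27^4 ≡ 16² = 256 ≡ 8, 27^8 ≡ 8² = 64 ≡ 2. Since 13 = 8 + 4 + 1, 27^13 ≡ 2·8·27: 2·8 = 16, then 16·27 = 432 ≡ 29. So 27^13 ≡ 29 (mod 31).
Hence T⁻¹(27) = 29.

29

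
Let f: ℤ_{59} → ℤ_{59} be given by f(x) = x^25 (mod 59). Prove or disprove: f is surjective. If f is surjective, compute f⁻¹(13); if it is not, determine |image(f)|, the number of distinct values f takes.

11

Since 59 is prime, the nonzero elements of ℤ_{59} form a cyclic group of order 58.
As gcd(25, 58) = 1, raising to the 25th power is a bijection on this group: if s^25 ≡ t^25 then (st^{−1})^25 = 1, and the only element of order dividing gcd(25, 58) = 1 is 1, so s = t.
With f(0) = 0 this makes f injective on all of ℤ_{59}, hence bijective (finite equal-size domain and codomain). In particular f is surjective.
Since f is surjective, we find the preimage of 13. The inverse of x ↦ x^25 on (ℤ_{59})^× is x ↦ x^7, because 25·7 = 175 = 3·58 + 1 ≡ 1 (mod 58) and x^{58} = 1 for x ≠ 0 (Fermat). So f⁻¹(13) = 13^7 mod 59.
Repeated squaring mod 59: 13^1 ≡ 13, 13^2 ≡ 13² = 169 ≡ 51, 13^4 ≡ 51² = 2601 ≡ 5. Since 7 = 4 + 2 + 1, 13^7 ≡ 5·51·13: 5·51 = 255 ≡ 19, then 19·13 = 247 ≡ 11. So 13^7 ≡ 11 (mod 59).
Hence f⁻¹(13) = 11.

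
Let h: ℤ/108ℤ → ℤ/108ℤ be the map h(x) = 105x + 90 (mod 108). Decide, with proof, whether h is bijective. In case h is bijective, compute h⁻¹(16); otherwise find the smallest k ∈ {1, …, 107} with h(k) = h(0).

36

We have gcd(105, 108) = 3 > 1. Taking u = 0 and v = 36: h(0) = 90 and h(36) = 105·36 + 90 = 3870 ≡ 90 (mod 108).
So h(0) = h(36) while 0 ≠ 36, therefore h is not injective, hence not bijective.
Since h is not bijective, we find the least positive k with h(k) = h(0): this means 105k ≡ 0 (mod 108), i.e. 108 ∣ 105k. Since gcd(105, 108) = 3, dividing through by 3 this holds exactly when 36 ∣ 35k, and as gcd(35, 36) = 1, exactly when 36 ∣ k.
The smallest positive such k is 36.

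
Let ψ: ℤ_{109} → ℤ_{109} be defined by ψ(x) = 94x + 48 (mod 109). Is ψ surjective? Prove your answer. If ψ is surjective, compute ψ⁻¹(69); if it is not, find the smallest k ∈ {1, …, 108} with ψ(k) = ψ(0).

64

Since gcd(94, 109) = 1, 94 is invertible modulo 109. Euclid's algorithm: 109 = 1·94 + 15, 94 = 6·15 + 4, 15 = 3·4 + 3, 4 = 1·3 + 1; back-substituting gives 1 = 29·94 − 25·109, so 94⁻¹ ≡ 29 (mod 109).
Then y ↦ 29(y − 48) is a two-sided inverse to ψ, so every y ∈ ℤ_{109} has a preimage.
Thus ψ is surjective.
Since ψ is surjective, we find ψ⁻¹(69): we need 94x ≡ 69 − 48 ≡ 21 (mod 109). Using 94⁻¹ = 29: x ≡ 29·21 = 609 = 5·109 + 64, so x = 64.
Check: ψ(64) = 94·64 + 48 = 6064 = 55·109 + 69 ≡ 69 (mod 109).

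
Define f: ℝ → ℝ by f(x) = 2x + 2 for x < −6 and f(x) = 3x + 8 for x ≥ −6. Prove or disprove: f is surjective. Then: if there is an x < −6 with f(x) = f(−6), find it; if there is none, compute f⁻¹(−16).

Both pieces are strictly increasing (slopes 2 and 3), so each is injective on its own interval.
The left piece maps (−∞, −6) onto (−∞, −10); the right piece maps [−6, ∞) onto [−10, ∞).
These images together cover ℝ, so f is surjective.
Because the two images are disjoint, no x < −6 has f(x) = f(−6), so we compute f⁻¹(−16): −16 lies in (−∞, −10), so solve 2x + 2 = −16: x = (−16 − 2)/2 = −9.

-9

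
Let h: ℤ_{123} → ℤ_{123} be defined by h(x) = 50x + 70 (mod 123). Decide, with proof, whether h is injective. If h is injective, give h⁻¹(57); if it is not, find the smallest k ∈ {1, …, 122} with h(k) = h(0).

If h(x_1) = h(x_2), then 50x_1 ≡ 50x_2 (mod 123). Because gcd(50, 123) = 1, we may cancel 50 to get x_1 ≡ x_2 (mod 123).
Thus h is injective.
We now compute 50⁻¹ mod 123 explicitly. Euclid's algorithm: 123 = 2·50 + 23, 50 = 2·23 + 4, 23 = 5·4 + 3, 4 = 1·3 + 1; back-substituting gives 1 = 32·50 − 13·123, so 50⁻¹ ≡ 32 (mod 123).
Since h is injective, we compute h⁻¹(57): solve 50x + 70 ≡ 57 (mod 123), i.e. 50x ≡ 110 (mod 123).
Multiplying by 50⁻¹ = 32 gives x ≡ 32·110 = 3520 = 28·123 + 76 ≡ 76 (mod 123).
Check: h(76) = 50·76 + 70 = 3870 = 31·123 + 57 ≡ 57 (mod 123).

76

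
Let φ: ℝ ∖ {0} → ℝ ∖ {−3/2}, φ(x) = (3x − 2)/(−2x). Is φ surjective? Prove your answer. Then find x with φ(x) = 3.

For any y ≠ −3/2, solving y(−2x) = 3x − 2 for x gives a well-defined x ≠ 0. So φ is surjective.
Solving φ(x) = 3: cross-multiplying gives 3x − 2 = 3(−2x), which rearranges to 9x = 2, so x = 2/9.

2/9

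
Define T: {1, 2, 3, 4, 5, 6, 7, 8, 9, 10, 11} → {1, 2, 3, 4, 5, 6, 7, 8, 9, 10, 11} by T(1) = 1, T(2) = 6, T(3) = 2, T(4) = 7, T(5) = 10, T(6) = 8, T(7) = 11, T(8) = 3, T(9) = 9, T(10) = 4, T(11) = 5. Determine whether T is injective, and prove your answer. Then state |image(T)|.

The values T(1), …, T(11) are 1, 6, 2, 7, 10, 8, 11, 3, 9, 4, 5 — all distinct.
So T(x_1) = T(x_2) only when x_1 = x_2, and T is injective.
The image of T is {1, 2, 3, 4, 5, 6, 7, 8, 9, 10, 11}, which has 11 elements.

11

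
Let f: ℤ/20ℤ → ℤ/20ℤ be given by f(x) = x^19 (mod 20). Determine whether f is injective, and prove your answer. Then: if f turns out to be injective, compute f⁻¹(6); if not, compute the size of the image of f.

15

f(0) = 0^19 = 0.
f(10): Repeated squaring mod 20: 10^1 ≡ 10, 10^2 ≡ 10² = 100 ≡ 0, 10^4 ≡ 0² = 0, 10^8 ≡ 0² = 0, 10^16 ≡ 0² = 0. Since 19 = 16 + 2 + 1, 10^19 ≡ 0·0·10: 0·0 = 0, then 0·10 = 0. So 10^19 ≡ 0 (mod 20).
So f(0) = f(10) = 0 while 0 ≠ 10, hence f is not injective.
Since f is not injective, we determine |image(f)|. Computing x^19 mod 20 for each x (by repeated squaring, reducing mod 20 at every step), the values f(0), f(1), …, f(19) are: 0, 1, 8, 7, 4, 5, 16, 3, 12, 9, 0, 11, 8, 17, 4, 15, 16, 13, 12, 19.
The distinct values are {0, 1, 3, 4, 5, 7, 8, 9, 11, 12, 13, 15, 16, 17, 19}; there are 15 of them.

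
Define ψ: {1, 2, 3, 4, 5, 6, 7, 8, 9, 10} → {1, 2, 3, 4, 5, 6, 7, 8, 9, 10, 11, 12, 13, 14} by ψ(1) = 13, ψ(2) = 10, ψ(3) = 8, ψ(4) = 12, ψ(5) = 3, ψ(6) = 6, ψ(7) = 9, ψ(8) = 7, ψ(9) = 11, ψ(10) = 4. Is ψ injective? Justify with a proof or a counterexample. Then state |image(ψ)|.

The values ψ(1), …, ψ(10) are 13, 10, 8, 12, 3, 6, 9, 7, 11, 4 — all distinct.
So ψ(x_1) = ψ(x_2) only when x_1 = x_2, and ψ is injective.
The image of ψ is {3, 4, 6, 7, 8, 9, 10, 11, 12, 13}, which has 10 elements.

10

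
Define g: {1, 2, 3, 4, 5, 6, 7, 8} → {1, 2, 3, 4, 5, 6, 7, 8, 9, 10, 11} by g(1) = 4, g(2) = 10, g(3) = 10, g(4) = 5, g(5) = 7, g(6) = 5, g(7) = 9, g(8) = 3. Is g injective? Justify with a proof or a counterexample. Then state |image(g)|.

6

g(2) = 10 = g(3) with 2 ≠ 3, so g is not injective.
The image of g is {3, 4, 5, 7, 9, 10}, which has 6 elements.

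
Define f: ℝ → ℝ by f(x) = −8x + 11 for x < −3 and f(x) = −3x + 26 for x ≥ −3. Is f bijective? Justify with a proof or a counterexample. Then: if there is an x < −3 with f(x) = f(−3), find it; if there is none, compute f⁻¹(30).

-4/3

Both pieces are strictly decreasing (slopes −8 and −3), so each is injective on its own interval.
The left piece maps (−∞, −3) onto (35, ∞); the right piece maps [−3, ∞) onto (−∞, 35].
Since 35 = 35, the images partition ℝ: f is injective and surjective, hence bijective.
Because the two images are disjoint, no x < −3 has f(x) = f(−3), so we compute f⁻¹(30): 30 lies in (−∞, 35], so solve −3x + 26 = 30: x = (30 − 26)/(−3) = −4/3.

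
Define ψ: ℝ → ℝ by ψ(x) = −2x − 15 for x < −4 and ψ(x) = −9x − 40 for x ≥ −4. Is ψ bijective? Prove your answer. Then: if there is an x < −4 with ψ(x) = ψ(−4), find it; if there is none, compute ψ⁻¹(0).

Both pieces are strictly decreasing (slopes −2 and −9), so each is injective on its own interval.
The left piece maps (−∞, −4) onto (−7, ∞); the right piece maps [−4, ∞) onto (−∞, −4].
These images overlap. In particular ψ(−4) = −4 (right piece), and solving −2x − 15 = −4 on the left piece gives x = −11/2 < −4.
So ψ(−11/2) = ψ(−4) with −11/2 ≠ −4, and ψ is not injective, hence not bijective. This x = −11/2 is the requested value below −4.

-11/2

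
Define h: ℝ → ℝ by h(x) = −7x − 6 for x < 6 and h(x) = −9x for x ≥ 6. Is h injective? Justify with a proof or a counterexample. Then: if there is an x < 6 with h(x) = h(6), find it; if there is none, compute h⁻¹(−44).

Both pieces are strictly decreasing (slopes −7 and −9), so each is injective on its own interval.
The left piece maps (−∞, 6) onto (−48, ∞); the right piece maps [6, ∞) onto (−∞, −54].
These images are disjoint, so no value is attained by both pieces. So h is injective.
Because the two images are disjoint, no x < 6 has h(x) = h(6), so we compute h⁻¹(−44): −44 lies in (−48, ∞), so solve −7x − 6 = −44: x = (−44 + 6)/(−7) = 38/7.

38/7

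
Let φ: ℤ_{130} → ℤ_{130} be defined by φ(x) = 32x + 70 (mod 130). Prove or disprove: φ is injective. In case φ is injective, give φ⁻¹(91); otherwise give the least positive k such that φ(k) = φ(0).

65

Recall: φ is injective if φ(x_1) = φ(x_2) implies x_1 = x_2.
We have gcd(32, 130) = 2 > 1. Taking x_1 = 0 and x_2 = 65: φ(0) = 70 and φ(65) = 32·65 + 70 = 2150 ≡ 70 (mod 130).
So φ(0) = φ(65) while 0 ≠ 65, hence φ is not injective.
Since φ is not injective, we find the least positive k with φ(k) = φ(0): this means 32k ≡ 0 (mod 130), i.e. 130 ∣ 32k. Since gcd(32, 130) = 2, dividing through by 2 this holds exactly when 65 ∣ 16k, and as gcd(16, 65) = 1, exactly when 65 ∣ k.
The smallest positive such k is 65.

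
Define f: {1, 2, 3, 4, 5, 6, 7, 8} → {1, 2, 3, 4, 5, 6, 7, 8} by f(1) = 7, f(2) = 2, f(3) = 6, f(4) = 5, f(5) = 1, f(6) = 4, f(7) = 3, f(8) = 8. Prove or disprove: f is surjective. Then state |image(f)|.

Every element of the codomain has a preimage: 1 = f(5), 2 = f(2), 3 = f(7), 4 = f(6), 5 = f(4), 6 = f(3), 7 = f(1), 8 = f(8).
So f is surjective.
The image of f is {1, 2, 3, 4, 5, 6, 7, 8}, which has 8 elements.

8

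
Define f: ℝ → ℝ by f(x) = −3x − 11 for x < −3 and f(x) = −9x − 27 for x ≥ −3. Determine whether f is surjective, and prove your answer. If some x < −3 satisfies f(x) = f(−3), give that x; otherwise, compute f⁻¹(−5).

Both pieces are strictly decreasing (slopes −3 and −9), so each is injective on its own interval.
The left piece maps (−∞, −3) onto (−2, ∞); the right piece maps [−3, ∞) onto (−∞, 0].
The union (−2, ∞) ∪ (−∞, 0] covers ℝ, so f is surjective.
For the follow-up: the images overlap, so an x < −3 with f(x) = f(−3) exists. f(−3) = 0; solving −3x − 11 = 0 for x < −3 gives x = (0 + 11)/(−3) = −11/3.

-11/3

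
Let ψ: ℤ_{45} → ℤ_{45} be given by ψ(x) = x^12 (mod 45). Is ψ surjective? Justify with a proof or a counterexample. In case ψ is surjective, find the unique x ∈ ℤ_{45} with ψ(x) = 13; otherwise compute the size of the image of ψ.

4

ψ(1) = 1^12 = 1.
ψ(2): Repeated squaring mod 45: 2^1 ≡ 2, 2^2 ≡ 2² = 4, 2^4 ≡ 4² = 16, 2^8 ≡ 16² = 256 ≡ 31. Since 12 = 8 + 4, 2^12 ≡ 31·16: 31·16 = 496 ≡ 1. So 2^12 ≡ 1 (mod 45).
So ψ(1) = ψ(2) = 1 while 1 ≠ 2, so ψ is not injective.
A non-injective map from the 45-element set ℤ_{45} to itself takes at most 44 distinct values, so it cannot be surjective. Hence ψ is not surjective.
Since ψ is not surjective, we determine |image(ψ)|. Computing x^12 mod 45 for each x (by repeated squaring, reducing mod 45 at every step), the values ψ(0), ψ(1), …, ψ(44) are: 0, 1, 1, 36, 1, 10, 36, 1, 1, 36, 10, 1, 36, 1, 1, 0, 1, 1, 36, 1, 10, 36, 1, 1, 36, 10, 1, 36, 1, 1, 0, 1, 1, 36, 1, 10, 36, 1, 1, 36, 10, 1, 36, 1, 1.
The distinct values are {0, 1, 10, 36}; there are 4 of them.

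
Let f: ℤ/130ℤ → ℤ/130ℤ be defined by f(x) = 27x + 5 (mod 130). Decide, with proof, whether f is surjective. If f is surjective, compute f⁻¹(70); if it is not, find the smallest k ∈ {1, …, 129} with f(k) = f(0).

Since gcd(27, 130) = 1, 27 is invertible modulo 130. Euclid's algorithm: 130 = 4·27 + 22, 27 = 1·22 + 5, 22 = 4·5 + 2, 5 = 2·2 + 1; back-substituting gives 1 = 53·27 − 11·130, so 27⁻¹ ≡ 53 (mod 130).
Then y ↦ 53(y − 5) is a two-sided inverse to f, so every y ∈ ℤ/130ℤ has a preimage.
So f is surjective.
Since f is surjective, we find f⁻¹(70): we need 27x ≡ 70 − 5 ≡ 65 (mod 130). Using 27⁻¹ = 53: x ≡ 53·65 = 3445 = 26·130 + 65, so x = 65.
Check: f(65) = 27·65 + 5 = 1760 = 13·130 + 70 ≡ 70 (mod 130).

65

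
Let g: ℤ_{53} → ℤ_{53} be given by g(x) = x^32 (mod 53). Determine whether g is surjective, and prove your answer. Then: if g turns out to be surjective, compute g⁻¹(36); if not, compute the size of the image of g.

g(2): Repeated squaring mod 53: 2^1 ≡ 2, 2^2 ≡ 2² = 4, 2^4 ≡ 4² = 16, 2^8 ≡ 16² = 256 ≡ 44, 2^16 ≡ 44² = 1936 ≡ 28, 2^32 ≡ 28² = 784 ≡ 42. So 2^32 ≡ 42 (mod 53).
g(7): Repeated squaring mod 53: 7^1 ≡ 7, 7^2 ≡ 7² = 49, 7^4 ≡ 49² = 2401 ≡ 16, 7^8 ≡ 16² = 256 ≡ 44, 7^16 ≡ 44² = 1936 ≡ 28, 7^32 ≡ 28² = 784 ≡ 42. So 7^32 ≡ 42 (mod 53).
So g(2) = g(7) = 42 while 2 ≠ 7, thus g is not injective.
A non-injective map from the 53-element set ℤ_{53} to itself takes at most 52 distinct values, so it cannot be surjective. So g is not surjective.
Since g is not surjective, we determine |image(g)|. Computing x^32 mod 53 for each x (by repeated squaring, reducing mod 53 at every step), the values g(0), g(1), …, g(52) are: 0, 1, 42, 13, 15, 10, 16, 42, 47, 10, 49, 36, 36, 46, 15, 24, 13, 44, 49, 46, 44, 16, 28, 1, 28, 47, 24, 24, 47, 28, 1, 28, 16, 44, 46, 49, 44, 13, 24, 15, 46, 36, 36, 49, 10, 47, 42, 16, 10, 15, 13, 42, 1.
The distinct values are {0, 1, 10, 13, 15, 16, 24, 28, 36, 42, 44, 46, 47, 49}; there are 14 of them.

14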